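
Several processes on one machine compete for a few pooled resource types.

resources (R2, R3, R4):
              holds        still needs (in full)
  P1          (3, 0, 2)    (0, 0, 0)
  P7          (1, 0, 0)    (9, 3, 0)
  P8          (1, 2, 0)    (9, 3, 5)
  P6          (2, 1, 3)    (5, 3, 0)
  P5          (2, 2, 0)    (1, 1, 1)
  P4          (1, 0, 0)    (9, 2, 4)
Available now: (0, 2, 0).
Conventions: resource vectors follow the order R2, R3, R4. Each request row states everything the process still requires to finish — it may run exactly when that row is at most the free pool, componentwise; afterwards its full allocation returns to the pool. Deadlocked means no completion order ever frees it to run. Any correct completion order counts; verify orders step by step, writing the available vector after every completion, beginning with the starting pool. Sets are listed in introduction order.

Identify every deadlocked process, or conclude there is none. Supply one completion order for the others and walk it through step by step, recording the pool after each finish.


The deadlocked set is P7, P8 and P4.
Key observation: even finishing P1, P5, P6 leaves just (7, 5, 5) free — too little R2 for any of the remaining processes.
One completion order for the rest: P1, P5, P6. Walking it through:
  pool = (0, 2, 0)
  P1: need (0, 0, 0) fits (0, 2, 0); releases (3, 0, 2), pool now (3, 2, 2)
  P5: need (1, 1, 1) fits (3, 2, 2); releases (2, 2, 0), pool now (5, 4, 2)
  P6: need (5, 3, 0) fits (5, 4, 2); releases (2, 1, 3), pool now (7, 5, 5)
The stuck group stays short no matter what:
  blocked: P7 wants (9, 3, 0), pool (7, 5, 5) — not enough R2
  blocked: P8 wants (9, 3, 5), pool (7, 5, 5) — not enough R2
  blocked: P4 wants (9, 2, 4), pool (7, 5, 5) — not enough R2


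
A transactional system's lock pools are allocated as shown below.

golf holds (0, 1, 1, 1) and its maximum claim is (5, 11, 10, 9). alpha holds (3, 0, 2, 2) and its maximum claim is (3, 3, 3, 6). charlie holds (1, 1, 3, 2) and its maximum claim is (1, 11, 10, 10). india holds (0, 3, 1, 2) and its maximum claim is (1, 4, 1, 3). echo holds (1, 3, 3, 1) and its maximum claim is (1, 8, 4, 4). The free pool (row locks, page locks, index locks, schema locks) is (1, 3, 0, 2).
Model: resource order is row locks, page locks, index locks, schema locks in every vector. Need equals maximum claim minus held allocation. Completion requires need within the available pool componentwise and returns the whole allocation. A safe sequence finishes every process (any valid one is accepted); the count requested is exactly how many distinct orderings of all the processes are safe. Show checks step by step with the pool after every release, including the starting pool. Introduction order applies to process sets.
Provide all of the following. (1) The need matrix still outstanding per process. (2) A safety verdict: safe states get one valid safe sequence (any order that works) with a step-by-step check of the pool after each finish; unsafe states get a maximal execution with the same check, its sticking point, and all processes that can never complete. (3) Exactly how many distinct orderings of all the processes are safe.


(1) Need matrix, components ordered row locks, page locks, index locks, schema locks:
  golf: (5, 10, 9, 8)
  alpha: (0, 3, 1, 4)
  charlie: (0, 10, 7, 8)
  india: (1, 1, 0, 1)
  echo: (0, 5, 1, 3)
(2) UNSAFE — no complete ordering exists.
Key observation: page locks is the bottleneck — with india, echo, alpha done the pool holds (5, 9, 6, 7), short of every remaining need.
A maximal execution: india, echo, alpha — then nothing else fits. Verifying each step:
  pool = (1, 3, 0, 2)
  run india (needs (1, 1, 0, 1), free (1, 3, 0, 2)); after release of (0, 3, 1, 2) the pool is (1, 6, 1, 4)
  run echo (needs (0, 5, 1, 3), free (1, 6, 1, 4)); after release of (1, 3, 3, 1) the pool is (2, 9, 4, 5)
  run alpha (needs (0, 3, 1, 4), free (2, 9, 4, 5)); after release of (3, 0, 2, 2) the pool is (5, 9, 6, 7)
  blocked: golf wants (5, 10, 9, 8), pool (5, 9, 6, 7) — not enough page locks, index locks and schema locks
  blocked: charlie wants (0, 10, 7, 8), pool (5, 9, 6, 7) — not enough page locks, index locks and schema locks
Processes that can never finish: golf and charlie.
(3) Precisely 0 of the possible complete orderings are safe sequences.


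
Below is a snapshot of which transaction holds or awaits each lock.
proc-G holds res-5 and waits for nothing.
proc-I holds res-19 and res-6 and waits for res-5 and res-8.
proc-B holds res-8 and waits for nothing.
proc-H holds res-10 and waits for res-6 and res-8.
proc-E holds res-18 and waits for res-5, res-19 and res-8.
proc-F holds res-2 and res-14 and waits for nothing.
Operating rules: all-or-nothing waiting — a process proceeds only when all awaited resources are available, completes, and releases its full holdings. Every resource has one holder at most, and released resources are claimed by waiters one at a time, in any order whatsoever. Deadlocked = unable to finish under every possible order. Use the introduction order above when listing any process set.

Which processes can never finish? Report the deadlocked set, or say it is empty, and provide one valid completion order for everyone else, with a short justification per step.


No process is deadlocked.
Key observation: although several processes wait, no cycle exists — each chain bottoms out at a free runner.
A valid finishing order for the others: proc-B, proc-G, proc-I, proc-H, proc-F, proc-E.
Walking it through:
  proc-B waits on nothing -> runs at once and releases res-8
  proc-G waits on nothing -> runs at once and releases res-5
  run proc-I (all its waits — res-5 and res-8 — are resolved); releases res-19 and res-6
  run proc-H (all its waits — res-6 and res-8 — are resolved); releases res-10
  proc-F waits on nothing -> runs at once and releases res-2 and res-14
  run proc-E (all its waits — res-5, res-19 and res-8 — are resolved); releases res-18


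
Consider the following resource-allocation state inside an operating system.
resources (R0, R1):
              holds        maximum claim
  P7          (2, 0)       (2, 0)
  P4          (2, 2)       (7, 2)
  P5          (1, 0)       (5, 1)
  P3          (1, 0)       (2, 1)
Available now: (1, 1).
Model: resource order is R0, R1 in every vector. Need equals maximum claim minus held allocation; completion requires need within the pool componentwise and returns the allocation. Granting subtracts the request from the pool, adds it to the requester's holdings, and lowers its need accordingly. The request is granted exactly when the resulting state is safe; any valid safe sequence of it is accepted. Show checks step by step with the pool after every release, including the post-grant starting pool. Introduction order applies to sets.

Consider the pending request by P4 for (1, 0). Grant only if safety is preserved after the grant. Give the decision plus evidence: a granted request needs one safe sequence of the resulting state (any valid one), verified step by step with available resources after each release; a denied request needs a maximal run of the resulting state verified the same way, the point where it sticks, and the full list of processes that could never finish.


DENY. Granting would leave the state unsafe.
Key observation: the pool after P7, P3 is (3, 1); every surviving request exceeds it in R0, so progress ends there.
After a pretend grant, a maximal execution: P7, P3 — then nothing else fits. Step-by-step check:
  pool = (0, 1)
  P7: need (0, 0) fits (0, 1); releases (2, 0), pool now (2, 1)
  P3: need (1, 1) fits (2, 1); releases (1, 0), pool now (3, 1)
  P4 still needs (4, 0) but only (3, 1) is free — short on R0
  P5 still needs (4, 1) but only (3, 1) is free — short on R0
Post-grant, the permanently blocked set is P4 and P5.


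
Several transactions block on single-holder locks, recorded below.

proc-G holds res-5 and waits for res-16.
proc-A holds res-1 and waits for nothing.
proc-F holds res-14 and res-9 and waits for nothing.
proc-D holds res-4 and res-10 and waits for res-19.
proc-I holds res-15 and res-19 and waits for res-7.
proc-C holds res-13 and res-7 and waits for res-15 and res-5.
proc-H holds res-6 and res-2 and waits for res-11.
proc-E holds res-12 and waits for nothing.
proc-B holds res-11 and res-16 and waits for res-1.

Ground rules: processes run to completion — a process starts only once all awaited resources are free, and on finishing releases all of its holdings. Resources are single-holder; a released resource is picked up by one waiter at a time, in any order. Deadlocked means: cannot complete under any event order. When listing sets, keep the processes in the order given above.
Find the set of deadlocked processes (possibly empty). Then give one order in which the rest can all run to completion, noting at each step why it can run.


The deadlocked set is proc-D, proc-I and proc-C.
Key observation: the knot is the closed ring of waits proc-I -> proc-C -> proc-I; proc-D waits into the deadlock from upstream.
One completion order for the rest: proc-A, proc-B, proc-F, proc-H, proc-E, proc-G.
Verifying each step:
  proc-A waits on nothing -> runs at once and releases res-1
  proc-B: everything it awaited (res-1) is free; runs, freeing res-11 and res-16
  proc-F waits on nothing -> runs at once and releases res-14 and res-9
  proc-H: everything it awaited (res-11) is free; runs, freeing res-6 and res-2
  proc-E waits on nothing -> runs at once and releases res-12
  proc-G: everything it awaited (res-16) is free; runs, freeing res-5


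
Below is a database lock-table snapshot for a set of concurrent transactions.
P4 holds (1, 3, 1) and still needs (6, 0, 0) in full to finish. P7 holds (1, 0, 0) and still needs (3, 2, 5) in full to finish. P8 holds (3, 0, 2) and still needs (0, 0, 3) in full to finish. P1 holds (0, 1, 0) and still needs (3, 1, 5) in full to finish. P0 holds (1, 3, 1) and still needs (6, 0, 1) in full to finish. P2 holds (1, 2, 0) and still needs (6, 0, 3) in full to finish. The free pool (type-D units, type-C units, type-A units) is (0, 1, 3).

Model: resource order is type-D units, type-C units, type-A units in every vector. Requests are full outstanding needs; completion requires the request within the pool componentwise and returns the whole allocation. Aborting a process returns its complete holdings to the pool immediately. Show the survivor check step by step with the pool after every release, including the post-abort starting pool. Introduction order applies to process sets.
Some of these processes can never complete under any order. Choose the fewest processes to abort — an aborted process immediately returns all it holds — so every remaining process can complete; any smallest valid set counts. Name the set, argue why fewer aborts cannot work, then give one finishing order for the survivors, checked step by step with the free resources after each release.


Minimum abort set: P4 and P0.
Key observation: before aborting P4 and P0, P2 was permanently blocked — no order could ever run it; afterwards it completes at step 4.
No one abort is enough; case by case: P4 alone leaves P0 blocked (short on type-D units); P7 alone leaves P4 blocked (short on type-D units); P8 alone leaves P4 blocked (short on type-D units); P1 alone leaves P4 blocked (short on type-D units); P0 alone leaves P4 blocked (short on type-D units); P2 alone leaves P4 blocked (short on type-D units).
The survivors complete as P8, P1, P7, P2. Step-by-step check (starting from the post-abort pool):
  pool = (2, 7, 5)
  P8 needs (0, 0, 3) <= (2, 7, 5) -> finishes; pool += (3, 0, 2) = (5, 7, 7)
  P1 needs (3, 1, 5) <= (5, 7, 7) -> finishes; pool += (0, 1, 0) = (5, 8, 7)
  P7 needs (3, 2, 5) <= (5, 8, 7) -> finishes; pool += (1, 0, 0) = (6, 8, 7)
  P2 needs (6, 0, 3) <= (6, 8, 7) -> finishes; pool += (1, 2, 0) = (7, 10, 7)


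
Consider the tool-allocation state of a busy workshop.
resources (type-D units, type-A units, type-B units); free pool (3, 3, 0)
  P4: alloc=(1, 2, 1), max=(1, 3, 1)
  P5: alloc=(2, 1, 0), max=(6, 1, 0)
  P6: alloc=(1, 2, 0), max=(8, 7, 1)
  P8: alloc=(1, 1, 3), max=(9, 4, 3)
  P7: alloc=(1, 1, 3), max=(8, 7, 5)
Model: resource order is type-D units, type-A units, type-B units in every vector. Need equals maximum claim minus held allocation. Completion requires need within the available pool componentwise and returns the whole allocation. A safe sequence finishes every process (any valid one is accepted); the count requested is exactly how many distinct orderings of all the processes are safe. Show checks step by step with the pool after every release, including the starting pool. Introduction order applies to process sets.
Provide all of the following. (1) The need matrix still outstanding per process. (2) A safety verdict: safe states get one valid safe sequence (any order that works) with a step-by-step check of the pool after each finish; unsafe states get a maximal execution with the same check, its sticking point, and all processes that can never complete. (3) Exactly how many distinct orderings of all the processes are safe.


(1) Need matrix, components ordered type-D units, type-A units, type-B units:
  P4: (0, 1, 0)
  P5: (4, 0, 0)
  P6: (7, 5, 1)
  P8: (8, 3, 0)
  P7: (7, 6, 2)
(2) UNSAFE — no complete ordering exists.
Key observation: after P4, P5 complete, (6, 6, 1) is the best the pool ever gets, yet each leftover process wants more type-D units.
A maximal execution: P4, P5 — then nothing else fits. Step-by-step check:
  pool = (3, 3, 0)
  run P4 (needs (0, 1, 0), free (3, 3, 0)); after release of (1, 2, 1) the pool is (4, 5, 1)
  run P5 (needs (4, 0, 0), free (4, 5, 1)); after release of (2, 1, 0) the pool is (6, 6, 1)
  blocked: P6 wants (7, 5, 1), pool (6, 6, 1) — not enough type-D units
  blocked: P8 wants (8, 3, 0), pool (6, 6, 1) — not enough type-D units
  blocked: P7 wants (7, 6, 2), pool (6, 6, 1) — not enough type-D units and type-B units
Never able to finish: P6, P8 and P7.
(3) Precisely 0 of the possible complete orderings are safe sequences.


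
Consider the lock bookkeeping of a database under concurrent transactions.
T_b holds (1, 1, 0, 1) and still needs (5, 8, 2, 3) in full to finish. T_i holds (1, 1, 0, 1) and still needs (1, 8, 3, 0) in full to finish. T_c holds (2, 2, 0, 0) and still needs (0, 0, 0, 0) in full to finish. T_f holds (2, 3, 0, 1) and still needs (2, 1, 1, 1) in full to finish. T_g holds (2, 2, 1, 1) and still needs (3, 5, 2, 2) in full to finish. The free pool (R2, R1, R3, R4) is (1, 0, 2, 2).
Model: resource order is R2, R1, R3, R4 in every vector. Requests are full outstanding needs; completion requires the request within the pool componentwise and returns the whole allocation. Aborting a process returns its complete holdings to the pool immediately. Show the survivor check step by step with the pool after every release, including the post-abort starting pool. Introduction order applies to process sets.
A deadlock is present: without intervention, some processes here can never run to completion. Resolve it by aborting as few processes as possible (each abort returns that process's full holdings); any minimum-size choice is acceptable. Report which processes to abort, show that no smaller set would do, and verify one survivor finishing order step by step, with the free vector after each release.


Minimum abort set: T_b.
Key observation: T_i was stuck for good until T_b gave back (1, 1, 0, 1); in the order shown it finishes at step 4.
Minimality: the empty abort set fails — the state is deadlocked as it stands.
Survivors finish in the order: T_f, T_c, T_g, T_i. Step-by-step check (pool after the aborts first):
  pool = (2, 1, 2, 3)
  run T_f (needs (2, 1, 1, 1), free (2, 1, 2, 3)); after release of (2, 3, 0, 1) the pool is (4, 4, 2, 4)
  run T_c (needs (0, 0, 0, 0), free (4, 4, 2, 4)); after release of (2, 2, 0, 0) the pool is (6, 6, 2, 4)
  run T_g (needs (3, 5, 2, 2), free (6, 6, 2, 4)); after release of (2, 2, 1, 1) the pool is (8, 8, 3, 5)
  run T_i (needs (1, 8, 3, 0), free (8, 8, 3, 5)); after release of (1, 1, 0, 1) the pool is (9, 9, 3, 6)


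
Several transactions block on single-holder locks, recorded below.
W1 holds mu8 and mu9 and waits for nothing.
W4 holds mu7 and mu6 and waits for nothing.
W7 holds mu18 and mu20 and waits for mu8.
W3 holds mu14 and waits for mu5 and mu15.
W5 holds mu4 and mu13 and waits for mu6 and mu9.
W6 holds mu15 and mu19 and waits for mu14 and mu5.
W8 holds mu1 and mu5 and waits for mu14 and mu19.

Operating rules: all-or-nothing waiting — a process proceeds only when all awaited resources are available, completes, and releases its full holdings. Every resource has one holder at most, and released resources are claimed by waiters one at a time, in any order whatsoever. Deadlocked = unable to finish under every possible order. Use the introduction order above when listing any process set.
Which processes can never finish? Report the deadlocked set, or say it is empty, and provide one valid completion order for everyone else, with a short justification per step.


Deadlocked set: W3, W6 and W8.
Key observation: the loop W3 -> W6 -> W3 blocks itself forever; W8 is caught in further circular waits.
A valid finishing order for the others: W4, W1, W7, W5.
Verifying each step:
  W4: no waits; runs immediately, freeing mu7 and mu6
  W1: no waits; runs immediately, freeing mu8 and mu9
  run W7 (all its waits — mu8 — are resolved); releases mu18 and mu20
  run W5 (all its waits — mu6 and mu9 — are resolved); releases mu4 and mu13


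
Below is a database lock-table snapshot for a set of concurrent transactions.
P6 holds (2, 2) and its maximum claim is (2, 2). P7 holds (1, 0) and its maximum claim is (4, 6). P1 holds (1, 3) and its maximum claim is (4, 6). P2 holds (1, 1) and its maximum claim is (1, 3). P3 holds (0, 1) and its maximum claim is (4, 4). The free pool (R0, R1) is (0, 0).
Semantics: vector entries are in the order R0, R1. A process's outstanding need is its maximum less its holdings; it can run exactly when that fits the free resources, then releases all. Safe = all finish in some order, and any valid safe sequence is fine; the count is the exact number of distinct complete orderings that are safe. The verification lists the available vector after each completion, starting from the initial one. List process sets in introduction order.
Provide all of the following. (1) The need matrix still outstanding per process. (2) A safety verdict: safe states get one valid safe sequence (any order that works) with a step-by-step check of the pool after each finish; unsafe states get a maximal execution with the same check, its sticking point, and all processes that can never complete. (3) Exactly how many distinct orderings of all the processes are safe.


(1) Outstanding need per process (order R0, R1):
  P6: (0, 0)
  P7: (3, 6)
  P1: (3, 3)
  P2: (0, 2)
  P3: (4, 3)
(2) The state is SAFE; one workable sequence: P6, P2, P1, P3, P7.
Key observation: reading the order forward, P2 is the first process whose need (0, 2) meets the free pool (2, 2) exactly on a resource it requests.
Step-by-step check:
  pool = (0, 0)
  P6 needs (0, 0) <= (0, 0) -> finishes; pool += (2, 2) = (2, 2)
  P2 needs (0, 2) <= (2, 2) -> finishes; pool += (1, 1) = (3, 3)
  P1 needs (3, 3) <= (3, 3) -> finishes; pool += (1, 3) = (4, 6)
  P3 needs (4, 3) <= (4, 6) -> finishes; pool += (0, 1) = (4, 7)
  P7 needs (3, 6) <= (4, 7) -> finishes; pool += (1, 0) = (5, 7)
(3) Exactly 2 of the possible complete orderings are safe sequences.


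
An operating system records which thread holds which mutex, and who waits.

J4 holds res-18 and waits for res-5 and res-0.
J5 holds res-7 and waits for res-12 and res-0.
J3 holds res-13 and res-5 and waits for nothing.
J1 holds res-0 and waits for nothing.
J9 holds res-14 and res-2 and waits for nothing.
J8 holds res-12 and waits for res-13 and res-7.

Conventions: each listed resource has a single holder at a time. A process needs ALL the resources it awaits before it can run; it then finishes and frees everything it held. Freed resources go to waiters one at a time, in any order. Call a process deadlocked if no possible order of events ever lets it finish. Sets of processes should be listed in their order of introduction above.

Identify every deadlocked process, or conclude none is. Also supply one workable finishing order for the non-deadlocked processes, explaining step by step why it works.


Deadlocked: J5 and J8.
Key observation: the cycle J5 -> J8 -> J5 can never break — each member waits on the next; no other process is dragged down with it.
A valid finishing order for the others: J3, J1, J9, J4.
Verifying each step:
  J3: no waits; runs immediately, freeing res-13 and res-5
  J1: no waits; runs immediately, freeing res-0
  J9: no waits; runs immediately, freeing res-14 and res-2
  run J4 (all its waits — res-5 and res-0 — are resolved); releases res-18


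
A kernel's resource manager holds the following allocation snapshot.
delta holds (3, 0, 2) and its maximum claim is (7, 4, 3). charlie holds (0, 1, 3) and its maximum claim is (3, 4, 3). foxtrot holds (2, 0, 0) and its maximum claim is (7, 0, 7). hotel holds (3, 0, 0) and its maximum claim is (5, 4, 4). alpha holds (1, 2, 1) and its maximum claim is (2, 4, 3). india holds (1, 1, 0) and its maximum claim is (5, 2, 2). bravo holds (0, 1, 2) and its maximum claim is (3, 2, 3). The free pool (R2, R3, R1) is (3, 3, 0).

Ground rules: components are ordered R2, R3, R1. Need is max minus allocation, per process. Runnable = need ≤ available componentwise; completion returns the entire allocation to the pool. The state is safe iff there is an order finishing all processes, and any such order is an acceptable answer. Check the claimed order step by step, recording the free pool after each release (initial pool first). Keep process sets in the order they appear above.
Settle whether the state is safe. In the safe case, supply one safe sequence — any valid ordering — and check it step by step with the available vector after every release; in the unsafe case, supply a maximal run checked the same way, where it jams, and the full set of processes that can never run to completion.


SAFE. One safe sequence: charlie, bravo, hotel, delta, foxtrot, alpha, india.
Key observation: at charlie the run first touches a limit — (3, 3, 0) against (3, 3, 0), exact on a resource it actually requests.
Verifying each step:
  pool = (3, 3, 0)
  charlie: need (3, 3, 0) fits (3, 3, 0); releases (0, 1, 3), pool now (3, 4, 3)
  bravo: need (3, 1, 1) fits (3, 4, 3); releases (0, 1, 2), pool now (3, 5, 5)
  hotel: need (2, 4, 4) fits (3, 5, 5); releases (3, 0, 0), pool now (6, 5, 5)
  delta: need (4, 4, 1) fits (6, 5, 5); releases (3, 0, 2), pool now (9, 5, 7)
  foxtrot: need (5, 0, 7) fits (9, 5, 7); releases (2, 0, 0), pool now (11, 5, 7)
  alpha: need (1, 2, 2) fits (11, 5, 7); releases (1, 2, 1), pool now (12, 7, 8)
  india: need (4, 1, 2) fits (12, 7, 8); releases (1, 1, 0), pool now (13, 8, 8)


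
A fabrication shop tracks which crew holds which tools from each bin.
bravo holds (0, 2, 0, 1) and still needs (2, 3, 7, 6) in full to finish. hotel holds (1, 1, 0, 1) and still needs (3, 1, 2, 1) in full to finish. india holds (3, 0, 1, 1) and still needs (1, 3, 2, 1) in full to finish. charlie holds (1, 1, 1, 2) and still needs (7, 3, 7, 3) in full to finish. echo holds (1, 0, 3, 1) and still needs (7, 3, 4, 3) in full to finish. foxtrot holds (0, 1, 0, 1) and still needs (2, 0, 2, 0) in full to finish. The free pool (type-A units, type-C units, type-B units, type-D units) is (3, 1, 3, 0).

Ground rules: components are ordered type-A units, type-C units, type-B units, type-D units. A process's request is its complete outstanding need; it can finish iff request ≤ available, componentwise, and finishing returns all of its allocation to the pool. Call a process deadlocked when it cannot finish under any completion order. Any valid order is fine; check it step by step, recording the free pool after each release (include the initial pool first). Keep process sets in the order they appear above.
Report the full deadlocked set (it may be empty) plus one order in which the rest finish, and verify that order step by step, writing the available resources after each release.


Nothing here is deadlocked.
Key observation: the pool covers foxtrot at once, and every later process fits after earlier releases.
The rest can finish in the order foxtrot, hotel, india, echo, charlie, bravo. Check, step by step:
  pool = (3, 1, 3, 0)
  foxtrot needs (2, 0, 2, 0) <= (3, 1, 3, 0) -> finishes; pool += (0, 1, 0, 1) = (3, 2, 3, 1)
  hotel needs (3, 1, 2, 1) <= (3, 2, 3, 1) -> finishes; pool += (1, 1, 0, 1) = (4, 3, 3, 2)
  india needs (1, 3, 2, 1) <= (4, 3, 3, 2) -> finishes; pool += (3, 0, 1, 1) = (7, 3, 4, 3)
  echo needs (7, 3, 4, 3) <= (7, 3, 4, 3) -> finishes; pool += (1, 0, 3, 1) = (8, 3, 7, 4)
  charlie needs (7, 3, 7, 3) <= (8, 3, 7, 4) -> finishes; pool += (1, 1, 1, 2) = (9, 4, 8, 6)
  bravo needs (2, 3, 7, 6) <= (9, 4, 8, 6) -> finishes; pool += (0, 2, 0, 1) = (9, 6, 8, 7)


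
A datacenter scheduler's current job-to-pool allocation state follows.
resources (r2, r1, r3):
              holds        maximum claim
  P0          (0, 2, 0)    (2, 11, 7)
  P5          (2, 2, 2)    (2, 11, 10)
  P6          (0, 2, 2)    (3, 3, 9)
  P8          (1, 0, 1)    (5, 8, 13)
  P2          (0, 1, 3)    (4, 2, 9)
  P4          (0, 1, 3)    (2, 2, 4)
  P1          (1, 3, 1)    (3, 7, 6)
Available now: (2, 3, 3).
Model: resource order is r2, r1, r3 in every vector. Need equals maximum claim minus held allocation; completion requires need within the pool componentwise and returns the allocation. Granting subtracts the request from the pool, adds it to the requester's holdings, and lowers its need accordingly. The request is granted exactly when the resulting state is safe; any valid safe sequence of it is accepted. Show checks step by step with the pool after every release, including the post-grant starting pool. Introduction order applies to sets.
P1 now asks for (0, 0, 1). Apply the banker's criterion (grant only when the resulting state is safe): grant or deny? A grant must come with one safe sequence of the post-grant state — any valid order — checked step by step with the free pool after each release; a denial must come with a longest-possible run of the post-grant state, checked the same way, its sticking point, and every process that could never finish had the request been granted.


GRANT. The post-grant state is safe; one safe sequence: P4, P1, P6, P5, P2, P0, P8.
Key observation: (2, 3, 2) free after granting still covers P4 first, and each release covers the next.
Verifying the post-grant state step by step:
  pool = (2, 3, 2)
  run P4 (needs (2, 1, 1), free (2, 3, 2)); after release of (0, 1, 3) the pool is (2, 4, 5)
  run P1 (needs (2, 4, 4), free (2, 4, 5)); after release of (1, 3, 2) the pool is (3, 7, 7)
  run P6 (needs (3, 1, 7), free (3, 7, 7)); after release of (0, 2, 2) the pool is (3, 9, 9)
  run P5 (needs (0, 9, 8), free (3, 9, 9)); after release of (2, 2, 2) the pool is (5, 11, 11)
  run P2 (needs (4, 1, 6), free (5, 11, 11)); after release of (0, 1, 3) the pool is (5, 12, 14)
  run P0 (needs (2, 9, 7), free (5, 12, 14)); after release of (0, 2, 0) the pool is (5, 14, 14)
  run P8 (needs (4, 8, 12), free (5, 14, 14)); after release of (1, 0, 1) the pool is (6, 14, 15)


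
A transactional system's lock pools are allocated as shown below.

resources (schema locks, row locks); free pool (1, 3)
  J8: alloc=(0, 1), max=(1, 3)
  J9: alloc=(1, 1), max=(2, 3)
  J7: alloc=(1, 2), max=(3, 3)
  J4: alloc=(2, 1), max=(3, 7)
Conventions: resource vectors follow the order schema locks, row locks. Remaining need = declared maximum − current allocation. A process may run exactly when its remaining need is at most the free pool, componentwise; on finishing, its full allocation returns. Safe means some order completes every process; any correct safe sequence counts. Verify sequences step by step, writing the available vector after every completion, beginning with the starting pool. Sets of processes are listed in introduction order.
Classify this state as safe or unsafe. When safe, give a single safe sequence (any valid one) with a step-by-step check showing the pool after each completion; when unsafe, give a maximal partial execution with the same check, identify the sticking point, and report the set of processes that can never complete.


SAFE. One safe sequence: J9, J7, J8, J4.
Key observation: the first exact fit in this order is J9 — it needs (1, 2) with (1, 3) free, meeting a requested resource to the last unit.
Step-by-step check:
  pool = (1, 3)
  J9: need (1, 2) fits (1, 3); releases (1, 1), pool now (2, 4)
  J7: need (2, 1) fits (2, 4); releases (1, 2), pool now (3, 6)
  J8: need (1, 2) fits (3, 6); releases (0, 1), pool now (3, 7)
  J4: need (1, 6) fits (3, 7); releases (2, 1), pool now (5, 8)


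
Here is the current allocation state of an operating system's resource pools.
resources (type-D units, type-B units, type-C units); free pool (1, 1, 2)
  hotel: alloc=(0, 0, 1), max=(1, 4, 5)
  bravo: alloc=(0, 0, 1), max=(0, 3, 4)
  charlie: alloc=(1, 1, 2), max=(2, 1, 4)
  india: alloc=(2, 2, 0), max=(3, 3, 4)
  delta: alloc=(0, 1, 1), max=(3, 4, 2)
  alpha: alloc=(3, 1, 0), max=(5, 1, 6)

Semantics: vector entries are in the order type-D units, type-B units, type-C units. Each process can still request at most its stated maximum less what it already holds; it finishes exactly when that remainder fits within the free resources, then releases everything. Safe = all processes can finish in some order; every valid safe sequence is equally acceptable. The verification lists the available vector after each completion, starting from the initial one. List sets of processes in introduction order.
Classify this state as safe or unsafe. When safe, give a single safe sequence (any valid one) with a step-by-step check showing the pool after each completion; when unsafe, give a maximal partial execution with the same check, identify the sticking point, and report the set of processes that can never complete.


SAFE — a valid safe sequence is charlie, india, hotel, delta, alpha, bravo.
Key observation: the first exact fit in this order is charlie — it needs (1, 0, 2) with (1, 1, 2) free, meeting a requested resource to the last unit.
Walking it through:
  pool = (1, 1, 2)
  charlie needs (1, 0, 2) <= (1, 1, 2) -> finishes; pool += (1, 1, 2) = (2, 2, 4)
  india needs (1, 1, 4) <= (2, 2, 4) -> finishes; pool += (2, 2, 0) = (4, 4, 4)
  hotel needs (1, 4, 4) <= (4, 4, 4) -> finishes; pool += (0, 0, 1) = (4, 4, 5)
  delta needs (3, 3, 1) <= (4, 4, 5) -> finishes; pool += (0, 1, 1) = (4, 5, 6)
  alpha needs (2, 0, 6) <= (4, 5, 6) -> finishes; pool += (3, 1, 0) = (7, 6, 6)
  bravo needs (0, 3, 3) <= (7, 6, 6) -> finishes; pool += (0, 0, 1) = (7, 6, 7)


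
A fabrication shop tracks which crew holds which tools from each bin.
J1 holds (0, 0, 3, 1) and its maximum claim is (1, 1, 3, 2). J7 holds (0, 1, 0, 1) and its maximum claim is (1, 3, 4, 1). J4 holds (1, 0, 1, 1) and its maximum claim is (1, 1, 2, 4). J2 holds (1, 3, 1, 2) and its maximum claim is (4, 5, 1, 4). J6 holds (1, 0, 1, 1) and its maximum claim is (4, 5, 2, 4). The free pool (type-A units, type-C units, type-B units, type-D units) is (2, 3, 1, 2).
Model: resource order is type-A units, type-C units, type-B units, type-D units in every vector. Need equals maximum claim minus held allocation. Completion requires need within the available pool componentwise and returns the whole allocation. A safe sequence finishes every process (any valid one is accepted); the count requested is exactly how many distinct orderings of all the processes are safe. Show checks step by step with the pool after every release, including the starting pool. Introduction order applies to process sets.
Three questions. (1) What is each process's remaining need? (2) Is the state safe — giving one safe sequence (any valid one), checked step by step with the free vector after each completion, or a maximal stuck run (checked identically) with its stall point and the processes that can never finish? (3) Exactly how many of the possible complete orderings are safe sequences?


(1) Outstanding need per process (order type-A units, type-C units, type-B units, type-D units):
  J1: (1, 1, 0, 1)
  J7: (1, 2, 4, 0)
  J4: (0, 1, 1, 3)
  J2: (3, 2, 0, 2)
  J6: (3, 5, 1, 3)
(2) SAFE — a valid safe sequence is J1, J7, J4, J2, J6.
Key observation: reading the order forward, J7 is the first process whose need (1, 2, 4, 0) meets the free pool (2, 3, 4, 3) exactly on a resource it requests.
Walking it through:
  pool = (2, 3, 1, 2)
  J1: need (1, 1, 0, 1) fits (2, 3, 1, 2); releases (0, 0, 3, 1), pool now (2, 3, 4, 3)
  J7: need (1, 2, 4, 0) fits (2, 3, 4, 3); releases (0, 1, 0, 1), pool now (2, 4, 4, 4)
  J4: need (0, 1, 1, 3) fits (2, 4, 4, 4); releases (1, 0, 1, 1), pool now (3, 4, 5, 5)
  J2: need (3, 2, 0, 2) fits (3, 4, 5, 5); releases (1, 3, 1, 2), pool now (4, 7, 6, 7)
  J6: need (3, 5, 1, 3) fits (4, 7, 6, 7); releases (1, 0, 1, 1), pool now (5, 7, 7, 8)
(3) Precisely 4 of the possible complete orderings are safe sequences.


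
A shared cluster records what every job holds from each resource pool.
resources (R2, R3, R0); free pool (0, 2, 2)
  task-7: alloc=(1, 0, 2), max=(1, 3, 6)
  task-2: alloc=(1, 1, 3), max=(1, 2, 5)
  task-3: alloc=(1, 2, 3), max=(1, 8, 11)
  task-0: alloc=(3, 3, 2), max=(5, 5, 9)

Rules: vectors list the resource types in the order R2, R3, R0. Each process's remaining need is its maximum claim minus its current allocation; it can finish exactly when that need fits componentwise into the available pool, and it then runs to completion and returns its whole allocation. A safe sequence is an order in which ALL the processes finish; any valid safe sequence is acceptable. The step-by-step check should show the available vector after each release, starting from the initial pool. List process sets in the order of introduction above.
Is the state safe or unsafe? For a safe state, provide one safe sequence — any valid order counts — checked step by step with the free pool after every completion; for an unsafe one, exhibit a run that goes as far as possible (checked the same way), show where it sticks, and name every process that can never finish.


The state is SAFE; one workable sequence: task-2, task-7, task-0, task-3.
Key observation: the order's first zero-slack moment is task-2 ((0, 1, 2) needed, (0, 2, 2) free — a requested resource with nothing to spare).
Check, step by step:
  pool = (0, 2, 2)
  task-2 needs (0, 1, 2) <= (0, 2, 2) -> finishes; pool += (1, 1, 3) = (1, 3, 5)
  task-7 needs (0, 3, 4) <= (1, 3, 5) -> finishes; pool += (1, 0, 2) = (2, 3, 7)
  task-0 needs (2, 2, 7) <= (2, 3, 7) -> finishes; pool += (3, 3, 2) = (5, 6, 9)
  task-3 needs (0, 6, 8) <= (5, 6, 9) -> finishes; pool += (1, 2, 3) = (6, 8, 12)


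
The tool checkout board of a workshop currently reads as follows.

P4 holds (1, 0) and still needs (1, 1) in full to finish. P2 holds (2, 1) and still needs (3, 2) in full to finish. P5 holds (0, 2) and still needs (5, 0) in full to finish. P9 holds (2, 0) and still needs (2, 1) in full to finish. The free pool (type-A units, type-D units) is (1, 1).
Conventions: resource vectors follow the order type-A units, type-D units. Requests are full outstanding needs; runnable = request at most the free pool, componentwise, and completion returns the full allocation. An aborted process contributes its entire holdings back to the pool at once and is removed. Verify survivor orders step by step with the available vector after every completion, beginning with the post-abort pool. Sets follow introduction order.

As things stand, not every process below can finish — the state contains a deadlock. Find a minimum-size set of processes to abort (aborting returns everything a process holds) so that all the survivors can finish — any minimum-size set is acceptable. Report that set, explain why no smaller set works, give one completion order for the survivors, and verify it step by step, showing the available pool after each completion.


Abort P5.
Key observation: no ordering could ever have run P2 before the abort of P5; with (0, 2) back in the pool it fits at step 3.
Minimality: the empty abort set fails — the state is deadlocked as it stands.
Survivors finish in the order: P4, P9, P2. Step-by-step check (pool after the aborts first):
  pool = (1, 3)
  run P4 (needs (1, 1), free (1, 3)); after release of (1, 0) the pool is (2, 3)
  run P9 (needs (2, 1), free (2, 3)); after release of (2, 0) the pool is (4, 3)
  run P2 (needs (3, 2), free (4, 3)); after release of (2, 1) the pool is (6, 4)


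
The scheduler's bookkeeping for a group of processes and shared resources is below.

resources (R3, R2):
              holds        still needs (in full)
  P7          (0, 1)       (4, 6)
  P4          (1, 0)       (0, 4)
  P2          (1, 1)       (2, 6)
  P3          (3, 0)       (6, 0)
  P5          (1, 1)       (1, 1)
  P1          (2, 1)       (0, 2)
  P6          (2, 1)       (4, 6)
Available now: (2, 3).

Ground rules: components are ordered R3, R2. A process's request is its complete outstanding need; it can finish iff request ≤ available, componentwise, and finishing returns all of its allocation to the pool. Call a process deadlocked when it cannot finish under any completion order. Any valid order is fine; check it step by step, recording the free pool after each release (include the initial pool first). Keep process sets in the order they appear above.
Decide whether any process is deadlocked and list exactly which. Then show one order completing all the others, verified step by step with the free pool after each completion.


The deadlocked set is P7, P2 and P6.
Key observation: the wall is R2: completing P1, P4, P5, P3 brings the pool only to (9, 5), and all the rest need more.
A valid finishing order for the others: P1, P4, P5, P3. Verifying each step:
  pool = (2, 3)
  run P1 (needs (0, 2), free (2, 3)); after release of (2, 1) the pool is (4, 4)
  run P4 (needs (0, 4), free (4, 4)); after release of (1, 0) the pool is (5, 4)
  run P5 (needs (1, 1), free (5, 4)); after release of (1, 1) the pool is (6, 5)
  run P3 (needs (6, 0), free (6, 5)); after release of (3, 0) the pool is (9, 5)
The blocked processes can never fit:
  P7 cannot run: need (4, 6) vs free (9, 5) (insufficient R2)
  P2 cannot run: need (2, 6) vs free (9, 5) (insufficient R2)
  P6 cannot run: need (4, 6) vs free (9, 5) (insufficient R2)


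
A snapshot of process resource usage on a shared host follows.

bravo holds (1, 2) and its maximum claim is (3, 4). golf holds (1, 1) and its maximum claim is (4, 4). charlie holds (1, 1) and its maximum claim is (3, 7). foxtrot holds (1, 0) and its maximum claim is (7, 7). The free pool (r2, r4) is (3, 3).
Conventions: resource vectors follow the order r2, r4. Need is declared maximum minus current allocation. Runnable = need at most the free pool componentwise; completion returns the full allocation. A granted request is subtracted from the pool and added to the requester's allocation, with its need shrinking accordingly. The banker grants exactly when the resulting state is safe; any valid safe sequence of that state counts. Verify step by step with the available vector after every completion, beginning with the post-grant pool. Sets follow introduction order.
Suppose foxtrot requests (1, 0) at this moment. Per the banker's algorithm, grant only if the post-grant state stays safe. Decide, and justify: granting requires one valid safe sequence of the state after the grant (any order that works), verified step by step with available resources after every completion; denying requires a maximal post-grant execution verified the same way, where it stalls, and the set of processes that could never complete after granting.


GRANT — the state after the grant stays safe, e.g. via bravo, golf, charlie, foxtrot.
Key observation: (2, 3) free after granting still covers bravo first, and each release covers the next.
Step-by-step check of the post-grant state:
  pool = (2, 3)
  bravo needs (2, 2) <= (2, 3) -> finishes; pool += (1, 2) = (3, 5)
  golf needs (3, 3) <= (3, 5) -> finishes; pool += (1, 1) = (4, 6)
  charlie needs (2, 6) <= (4, 6) -> finishes; pool += (1, 1) = (5, 7)
  foxtrot needs (5, 7) <= (5, 7) -> finishes; pool += (2, 0) = (7, 7)
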